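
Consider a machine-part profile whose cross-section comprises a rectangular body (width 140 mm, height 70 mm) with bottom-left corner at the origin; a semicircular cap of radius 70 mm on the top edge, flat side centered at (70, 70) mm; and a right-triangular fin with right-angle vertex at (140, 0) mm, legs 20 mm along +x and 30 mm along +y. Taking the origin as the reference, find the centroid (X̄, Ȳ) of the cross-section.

X̄ = 71.29 mm, Ȳ = 62.56 mm

rectangular body: A = 140 × 70 = 9800.00, centroid at (70.00, 35.00).
semicircular top: A = ½π·70² = 7696.90, centroid at (70.00, 99.71).
triangular fin: A = ½·20·30 = 300.00, centroid at (146.67, 10.00).
ΣA = 17796.90 mm²
ΣAX̄ = (9800.00)(70.00) + (7696.90)(70.00) + (300.00)(146.67) = 1268783.14 mm³
ΣAȲ = (9800.00)(35.00) + (7696.90)(99.71) + (300.00)(10.00) = 1113449.81 mm³
X̄ = 1268783.14 / 17796.90 = 71.29 mm
Ȳ = 1113449.81 / 17796.90 = 62.56 mm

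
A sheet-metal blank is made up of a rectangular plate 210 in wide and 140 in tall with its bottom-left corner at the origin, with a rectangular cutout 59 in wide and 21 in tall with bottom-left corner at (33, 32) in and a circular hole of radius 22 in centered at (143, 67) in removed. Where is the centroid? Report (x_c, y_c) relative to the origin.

plate: A = 210 × 140 = 29400.00, centroid at (105.00, 70.00).
hole 1: A = −(59 × 21) = -1239.00, centroid at (62.50, 42.50).
hole 2: A = −π·22² = -1520.53, centroid at (143.00, 67.00).
ΣA = 26640.47 in², ΣAx_c = 2792126.59 in³, ΣAy_c = 1903466.93 in³.
x_c = 2792126.59/26640.47 = 104.81 in; y_c = 1903466.93/26640.47 = 71.45 in.

x_c = 104.81 in, y_c = 71.45 in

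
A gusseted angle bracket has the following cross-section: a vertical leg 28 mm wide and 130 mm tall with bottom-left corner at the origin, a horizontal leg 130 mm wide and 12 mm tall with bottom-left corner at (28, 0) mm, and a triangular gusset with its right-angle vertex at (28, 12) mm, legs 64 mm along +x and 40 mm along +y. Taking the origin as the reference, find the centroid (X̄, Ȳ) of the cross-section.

vertical leg: A = 28 × 130 = 3640.00, centroid at (14.00, 65.00).
horizontal leg: A = 130 × 12 = 1560.00, centroid at (93.00, 6.00).
gusset: A = ½·64·40 = 1280.00, centroid at (49.33, 25.33).
ΣA = 6480.00 mm²
ΣAX̄ = (3640.00)(14.00) + (1560.00)(93.00) + (1280.00)(49.33) = 259186.67 mm³
ΣAȲ = (3640.00)(65.00) + (1560.00)(6.00) + (1280.00)(25.33) = 278386.67 mm³
X̄ = 259186.67 / 6480.00 = 40.00 mm
Ȳ = 278386.67 / 6480.00 = 42.96 mm

X̄ = 40.00 mm, Ȳ = 42.96 mm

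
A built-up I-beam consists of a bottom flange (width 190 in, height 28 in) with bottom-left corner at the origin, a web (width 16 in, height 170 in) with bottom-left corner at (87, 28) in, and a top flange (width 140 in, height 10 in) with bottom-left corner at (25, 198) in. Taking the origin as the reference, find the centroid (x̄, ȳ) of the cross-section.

bottom flange: A = 190 × 28 = 5320.00, centroid at (95.00, 14.00).
web: A = 16 × 170 = 2720.00, centroid at (95.00, 113.00).
top flange: A = 140 × 10 = 1400.00, centroid at (95.00, 203.00).
ΣA = 9440.00 in², ΣAx̄ = 896800.00 in³, ΣAȳ = 666040.00 in³.
x̄ = 896800.00/9440.00 = 95.00 in; ȳ = 666040.00/9440.00 = 70.56 in.

x̄ = 95.00 in, ȳ = 70.56 in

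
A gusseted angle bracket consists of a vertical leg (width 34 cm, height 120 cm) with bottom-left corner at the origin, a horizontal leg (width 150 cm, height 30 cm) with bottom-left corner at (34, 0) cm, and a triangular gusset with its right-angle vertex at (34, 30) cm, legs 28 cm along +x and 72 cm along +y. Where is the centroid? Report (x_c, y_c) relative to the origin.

vertical leg: A = 34 × 120 = 4080.00, centroid at (17.00, 60.00).
horizontal leg: A = 150 × 30 = 4500.00, centroid at (109.00, 15.00).
gusset: A = ½·28·72 = 1008.00, centroid at (43.33, 54.00).
ΣA = 9588.00 cm², ΣAx_c = 603540.00 cm³, ΣAy_c = 366732.00 cm³.
x_c = 603540.00/9588.00 = 62.95 cm; y_c = 366732.00/9588.00 = 38.25 cm.

x_c = 62.95 cm, y_c = 38.25 cm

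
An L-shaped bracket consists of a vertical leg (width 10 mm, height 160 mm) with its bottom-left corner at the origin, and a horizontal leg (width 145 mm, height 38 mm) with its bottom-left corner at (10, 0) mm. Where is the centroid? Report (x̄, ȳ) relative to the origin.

Part | A | x̄ᵢ | ȳᵢ | A·x̄ᵢ | A·ȳᵢ
vertical leg | 1600.00 | 5.00 | 80.00 | 8000.00 | 128000.00
horizontal leg | 5510.00 | 82.50 | 19.00 | 454575.00 | 104690.00
Σ | 7110.00 |  |  | 462575.00 | 232690.00
x̄ = 462575.00 / 7110.00 = 65.06 mm
ȳ = 232690.00 / 7110.00 = 32.73 mm

x̄ = 65.06 mm, ȳ = 32.73 mm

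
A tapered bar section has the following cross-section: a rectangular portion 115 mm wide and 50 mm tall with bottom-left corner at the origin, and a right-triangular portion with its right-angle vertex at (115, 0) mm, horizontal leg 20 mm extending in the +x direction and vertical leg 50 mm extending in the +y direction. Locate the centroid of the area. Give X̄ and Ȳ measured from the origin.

Part | A | x̄ᵢ | ȳᵢ | A·x̄ᵢ | A·ȳᵢ
rectangular portion | 5750.00 | 57.50 | 25.00 | 330625.00 | 143750.00
triangular portion | 500.00 | 121.67 | 16.67 | 60833.33 | 8333.33
Σ | 6250.00 |  |  | 391458.33 | 152083.33
X̄ = 391458.33 / 6250.00 = 62.63 mm
Ȳ = 152083.33 / 6250.00 = 24.33 mm

X̄ = 62.63 mm, Ȳ = 24.33 mm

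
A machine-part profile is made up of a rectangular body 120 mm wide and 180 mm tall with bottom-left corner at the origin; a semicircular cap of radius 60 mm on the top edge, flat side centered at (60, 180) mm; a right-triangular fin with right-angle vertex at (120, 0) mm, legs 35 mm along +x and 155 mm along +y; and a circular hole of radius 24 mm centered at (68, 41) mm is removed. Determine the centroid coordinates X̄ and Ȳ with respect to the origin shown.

X̄ = 66.39 mm, Ȳ = 112.64 mm

Part | A | x̄ᵢ | ȳᵢ | A·x̄ᵢ | A·ȳᵢ
rectangular body | 21600.00 | 60.00 | 90.00 | 1296000.00 | 1944000.00
semicircular top | 5654.87 | 60.00 | 205.46 | 339292.01 | 1161876.02
triangular fin | 2712.50 | 131.67 | 51.67 | 357145.83 | 140145.83
hole | -1809.56 | 68.00 | 41.00 | -123049.90 | -74191.85
Σ | 28157.81 |  |  | 1869387.94 | 3171830.00
X̄ = 1869387.94 / 28157.81 = 66.39 mm
Ȳ = 3171830.00 / 28157.81 = 112.64 mm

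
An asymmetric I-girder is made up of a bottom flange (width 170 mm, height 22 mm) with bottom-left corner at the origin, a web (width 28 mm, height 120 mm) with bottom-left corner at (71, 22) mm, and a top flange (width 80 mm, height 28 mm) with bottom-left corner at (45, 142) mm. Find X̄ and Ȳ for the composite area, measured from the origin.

Part | A | x̄ᵢ | ȳᵢ | A·x̄ᵢ | A·ȳᵢ
bottom flange | 3740.00 | 85.00 | 11.00 | 317900.00 | 41140.00
web | 3360.00 | 85.00 | 82.00 | 285600.00 | 275520.00
top flange | 2240.00 | 85.00 | 156.00 | 190400.00 | 349440.00
Σ | 9340.00 |  |  | 793900.00 | 666100.00
X̄ = 793900.00 / 9340.00 = 85.00 mm
Ȳ = 666100.00 / 9340.00 = 71.32 mm

X̄ = 85.00 mm, Ȳ = 71.32 mm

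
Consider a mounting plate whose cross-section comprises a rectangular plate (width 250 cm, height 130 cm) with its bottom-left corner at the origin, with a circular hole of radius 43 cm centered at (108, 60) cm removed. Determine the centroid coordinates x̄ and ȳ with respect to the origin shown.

plate: A = 250 × 130 = 32500.00, centroid at (125.00, 65.00).
hole: A = −π·43² = -5808.80, centroid at (108.00, 60.00).
ΣA = 26691.20 cm², ΣAx̄ = 3435149.08 cm³, ΣAȳ = 1763971.71 cm³.
x̄ = 3435149.08/26691.20 = 128.70 cm; ȳ = 1763971.71/26691.20 = 66.09 cm.

x̄ = 128.70 cm, ȳ = 66.09 cm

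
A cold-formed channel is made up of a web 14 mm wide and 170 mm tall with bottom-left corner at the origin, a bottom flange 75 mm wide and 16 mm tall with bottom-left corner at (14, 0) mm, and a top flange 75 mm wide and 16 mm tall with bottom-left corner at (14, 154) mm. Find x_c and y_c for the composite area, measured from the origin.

Part | A | x̄ᵢ | ȳᵢ | A·x̄ᵢ | A·ȳᵢ
web | 2380.00 | 7.00 | 85.00 | 16660.00 | 202300.00
bottom flange | 1200.00 | 51.50 | 8.00 | 61800.00 | 9600.00
top flange | 1200.00 | 51.50 | 162.00 | 61800.00 | 194400.00
Σ | 4780.00 |  |  | 140260.00 | 406300.00
x_c = 140260.00 / 4780.00 = 29.34 mm
y_c = 406300.00 / 4780.00 = 85.00 mm

x_c = 29.34 mm, y_c = 85.00 mm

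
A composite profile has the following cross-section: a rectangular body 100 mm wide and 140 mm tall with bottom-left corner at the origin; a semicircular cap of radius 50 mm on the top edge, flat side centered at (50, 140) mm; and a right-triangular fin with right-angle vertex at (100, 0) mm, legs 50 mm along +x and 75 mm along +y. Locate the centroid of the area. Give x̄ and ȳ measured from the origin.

rectangular body: A = 100 × 140 = 14000.00, centroid at (50.00, 70.00).
semicircular top: A = ½π·50² = 3926.99, centroid at (50.00, 161.22).
triangular fin: A = ½·50·75 = 1875.00, centroid at (116.67, 25.00).
ΣA = 19801.99 mm²
ΣAx̄ = (14000.00)(50.00) + (3926.99)(50.00) + (1875.00)(116.67) = 1115099.54 mm³
ΣAȳ = (14000.00)(70.00) + (3926.99)(161.22) + (1875.00)(25.00) = 1659987.05 mm³
x̄ = 1115099.54 / 19801.99 = 56.31 mm
ȳ = 1659987.05 / 19801.99 = 83.83 mm

x̄ = 56.31 mm, ȳ = 83.83 mm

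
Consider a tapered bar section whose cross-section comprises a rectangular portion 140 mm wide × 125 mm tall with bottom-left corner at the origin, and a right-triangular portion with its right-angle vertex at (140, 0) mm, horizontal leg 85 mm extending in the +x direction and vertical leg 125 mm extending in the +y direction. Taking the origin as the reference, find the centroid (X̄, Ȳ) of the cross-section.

rectangular portion: A = 140 × 125 = 17500.00, centroid at (70.00, 62.50).
triangular portion: A = ½·85·125 = 5312.50, centroid at (168.33, 41.67).
ΣA = 22812.50 mm², ΣAX̄ = 2119270.83 mm³, ΣAȲ = 1315104.17 mm³.
X̄ = 2119270.83/22812.50 = 92.90 mm; Ȳ = 1315104.17/22812.50 = 57.65 mm.

X̄ = 92.90 mm, Ȳ = 57.65 mm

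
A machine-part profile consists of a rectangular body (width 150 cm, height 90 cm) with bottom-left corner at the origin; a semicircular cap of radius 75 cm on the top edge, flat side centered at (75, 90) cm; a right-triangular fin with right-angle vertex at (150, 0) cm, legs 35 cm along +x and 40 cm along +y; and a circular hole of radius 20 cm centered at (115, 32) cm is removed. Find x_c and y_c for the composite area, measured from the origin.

Part | A | x̄ᵢ | ȳᵢ | A·x̄ᵢ | A·ȳᵢ
rectangular body | 13500.00 | 75.00 | 45.00 | 1012500.00 | 607500.00
semicircular top | 8835.73 | 75.00 | 121.83 | 662679.70 | 1076465.64
triangular fin | 700.00 | 161.67 | 13.33 | 113166.67 | 9333.33
hole | -1256.64 | 115.00 | 32.00 | -144513.26 | -40212.39
Σ | 21779.09 |  |  | 1643833.10 | 1653086.59
x_c = 1643833.10 / 21779.09 = 75.48 cm
y_c = 1653086.59 / 21779.09 = 75.90 cm

x_c = 75.48 cm, y_c = 75.90 cm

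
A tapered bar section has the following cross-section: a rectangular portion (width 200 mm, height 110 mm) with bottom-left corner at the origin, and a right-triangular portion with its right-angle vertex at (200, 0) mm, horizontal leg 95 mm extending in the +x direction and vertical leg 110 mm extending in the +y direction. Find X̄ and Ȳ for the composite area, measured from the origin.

X̄ = 125.27 mm, Ȳ = 51.48 mm

Part | A | x̄ᵢ | ȳᵢ | A·x̄ᵢ | A·ȳᵢ
rectangular portion | 22000.00 | 100.00 | 55.00 | 2200000.00 | 1210000.00
triangular portion | 5225.00 | 231.67 | 36.67 | 1210458.33 | 191583.33
Σ | 27225.00 |  |  | 3410458.33 | 1401583.33
X̄ = 3410458.33 / 27225.00 = 125.27 mm
Ȳ = 1401583.33 / 27225.00 = 51.48 mm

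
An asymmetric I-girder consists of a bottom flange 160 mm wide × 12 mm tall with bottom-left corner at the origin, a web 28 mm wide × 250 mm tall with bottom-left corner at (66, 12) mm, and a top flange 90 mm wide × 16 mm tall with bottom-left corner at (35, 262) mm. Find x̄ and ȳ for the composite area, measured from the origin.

bottom flange: A = 160 × 12 = 1920.00, centroid at (80.00, 6.00).
web: A = 28 × 250 = 7000.00, centroid at (80.00, 137.00).
top flange: A = 90 × 16 = 1440.00, centroid at (80.00, 270.00).
ΣA = 10360.00 mm²
ΣAx̄ = (1920.00)(80.00) + (7000.00)(80.00) + (1440.00)(80.00) = 828800.00 mm³
ΣAȳ = (1920.00)(6.00) + (7000.00)(137.00) + (1440.00)(270.00) = 1359320.00 mm³
x̄ = 828800.00 / 10360.00 = 80.00 mm
ȳ = 1359320.00 / 10360.00 = 131.21 mm

x̄ = 80.00 mm, ȳ = 131.21 mm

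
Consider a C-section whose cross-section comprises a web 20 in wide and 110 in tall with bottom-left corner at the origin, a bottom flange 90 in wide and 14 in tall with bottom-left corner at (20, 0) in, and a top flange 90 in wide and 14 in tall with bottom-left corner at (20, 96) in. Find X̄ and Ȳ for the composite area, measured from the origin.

web: A = 20 × 110 = 2200.00, centroid at (10.00, 55.00).
bottom flange: A = 90 × 14 = 1260.00, centroid at (65.00, 7.00).
top flange: A = 90 × 14 = 1260.00, centroid at (65.00, 103.00).
ΣA = 4720.00 in², ΣAX̄ = 185800.00 in³, ΣAȲ = 259600.00 in³.
X̄ = 185800.00/4720.00 = 39.36 in; Ȳ = 259600.00/4720.00 = 55.00 in.

X̄ = 39.36 in, Ȳ = 55.00 in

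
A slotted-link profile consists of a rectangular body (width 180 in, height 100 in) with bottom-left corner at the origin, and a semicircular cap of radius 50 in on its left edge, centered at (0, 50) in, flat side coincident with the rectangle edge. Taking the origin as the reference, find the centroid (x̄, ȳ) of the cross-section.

rectangular body: A = 180 × 100 = 18000.00, centroid at (90.00, 50.00).
semicircular end: A = ½π·50² = 3926.99, centroid at (-21.22, 50.00).
ΣA = 21926.99 in²
ΣAx̄ = (18000.00)(90.00) + (3926.99)(-21.22) = 1536666.67 in³
ΣAȳ = (18000.00)(50.00) + (3926.99)(50.00) = 1096349.54 in³
x̄ = 1536666.67 / 21926.99 = 70.08 in
ȳ = 1096349.54 / 21926.99 = 50.00 in

x̄ = 70.08 in, ȳ = 50.00 in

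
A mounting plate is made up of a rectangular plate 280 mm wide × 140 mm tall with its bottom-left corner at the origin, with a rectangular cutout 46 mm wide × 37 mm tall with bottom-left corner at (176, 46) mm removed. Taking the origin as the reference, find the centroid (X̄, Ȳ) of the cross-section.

plate: A = 280 × 140 = 39200.00, centroid at (140.00, 70.00).
hole: A = −(46 × 37) = -1702.00, centroid at (199.00, 64.50).
ΣA = 37498.00 mm²
ΣAX̄ = (39200.00)(140.00) + (-1702.00)(199.00) = 5149302.00 mm³
ΣAȲ = (39200.00)(70.00) + (-1702.00)(64.50) = 2634221.00 mm³
X̄ = 5149302.00 / 37498.00 = 137.32 mm
Ȳ = 2634221.00 / 37498.00 = 70.25 mm

X̄ = 137.32 mm, Ȳ = 70.25 mm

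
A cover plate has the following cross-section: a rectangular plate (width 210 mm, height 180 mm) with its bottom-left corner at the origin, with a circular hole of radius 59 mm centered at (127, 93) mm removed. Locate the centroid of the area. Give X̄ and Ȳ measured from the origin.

plate: A = 210 × 180 = 37800.00, centroid at (105.00, 90.00).
hole: A = −π·59² = -10935.88, centroid at (127.00, 93.00).
ΣA = 26864.12 mm², ΣAX̄ = 2580142.73 mm³, ΣAȲ = 2384962.79 mm³.
X̄ = 2580142.73/26864.12 = 96.04 mm; Ȳ = 2384962.79/26864.12 = 88.78 mm.

X̄ = 96.04 mm, Ȳ = 88.78 mm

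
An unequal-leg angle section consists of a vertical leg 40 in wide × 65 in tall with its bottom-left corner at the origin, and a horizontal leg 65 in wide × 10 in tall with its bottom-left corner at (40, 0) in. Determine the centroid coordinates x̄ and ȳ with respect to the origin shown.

Part | A | x̄ᵢ | ȳᵢ | A·x̄ᵢ | A·ȳᵢ
vertical leg | 2600.00 | 20.00 | 32.50 | 52000.00 | 84500.00
horizontal leg | 650.00 | 72.50 | 5.00 | 47125.00 | 3250.00
Σ | 3250.00 |  |  | 99125.00 | 87750.00
x̄ = 99125.00 / 3250.00 = 30.50 in
ȳ = 87750.00 / 3250.00 = 27.00 in

x̄ = 30.50 in, ȳ = 27.00 in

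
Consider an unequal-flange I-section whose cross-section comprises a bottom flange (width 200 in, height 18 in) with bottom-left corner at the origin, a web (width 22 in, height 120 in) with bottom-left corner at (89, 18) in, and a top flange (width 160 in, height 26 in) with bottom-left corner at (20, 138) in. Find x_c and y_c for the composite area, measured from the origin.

bottom flange: A = 200 × 18 = 3600.00, centroid at (100.00, 9.00).
web: A = 22 × 120 = 2640.00, centroid at (100.00, 78.00).
top flange: A = 160 × 26 = 4160.00, centroid at (100.00, 151.00).
ΣA = 10400.00 in²
ΣAx_c = (3600.00)(100.00) + (2640.00)(100.00) + (4160.00)(100.00) = 1040000.00 in³
ΣAy_c = (3600.00)(9.00) + (2640.00)(78.00) + (4160.00)(151.00) = 866480.00 in³
x_c = 1040000.00 / 10400.00 = 100.00 in
y_c = 866480.00 / 10400.00 = 83.32 in

x_c = 100.00 in, y_c = 83.32 in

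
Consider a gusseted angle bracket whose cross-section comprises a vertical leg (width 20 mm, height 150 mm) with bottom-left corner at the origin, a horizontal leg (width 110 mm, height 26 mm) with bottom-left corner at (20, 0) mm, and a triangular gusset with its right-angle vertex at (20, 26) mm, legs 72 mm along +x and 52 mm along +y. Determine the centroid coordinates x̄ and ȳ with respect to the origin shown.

vertical leg: A = 20 × 150 = 3000.00, centroid at (10.00, 75.00).
horizontal leg: A = 110 × 26 = 2860.00, centroid at (75.00, 13.00).
gusset: A = ½·72·52 = 1872.00, centroid at (44.00, 43.33).
ΣA = 7732.00 mm²
ΣAx̄ = (3000.00)(10.00) + (2860.00)(75.00) + (1872.00)(44.00) = 326868.00 mm³
ΣAȳ = (3000.00)(75.00) + (2860.00)(13.00) + (1872.00)(43.33) = 343300.00 mm³
x̄ = 326868.00 / 7732.00 = 42.27 mm
ȳ = 343300.00 / 7732.00 = 44.40 mm

x̄ = 42.27 mm, ȳ = 44.40 mm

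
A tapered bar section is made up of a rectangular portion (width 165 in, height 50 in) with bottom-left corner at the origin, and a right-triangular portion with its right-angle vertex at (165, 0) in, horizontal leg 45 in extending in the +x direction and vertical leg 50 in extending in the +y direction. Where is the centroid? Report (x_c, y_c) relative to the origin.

x_c = 94.20 in, y_c = 24.00 in

Part | A | x̄ᵢ | ȳᵢ | A·x̄ᵢ | A·ȳᵢ
rectangular portion | 8250.00 | 82.50 | 25.00 | 680625.00 | 206250.00
triangular portion | 1125.00 | 180.00 | 16.67 | 202500.00 | 18750.00
Σ | 9375.00 |  |  | 883125.00 | 225000.00
x_c = 883125.00 / 9375.00 = 94.20 in
y_c = 225000.00 / 9375.00 = 24.00 in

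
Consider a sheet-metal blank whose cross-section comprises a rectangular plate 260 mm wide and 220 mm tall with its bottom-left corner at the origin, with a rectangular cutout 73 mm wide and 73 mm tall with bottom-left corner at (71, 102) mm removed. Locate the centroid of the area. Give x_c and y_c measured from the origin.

x_c = 132.31 mm, y_c = 107.07 mm

Part | A | x̄ᵢ | ȳᵢ | A·x̄ᵢ | A·ȳᵢ
plate | 57200.00 | 130.00 | 110.00 | 7436000.00 | 6292000.00
hole | -5329.00 | 107.50 | 138.50 | -572867.50 | -738066.50
Σ | 51871.00 |  |  | 6863132.50 | 5553933.50
x_c = 6863132.50 / 51871.00 = 132.31 mm
y_c = 5553933.50 / 51871.00 = 107.07 mm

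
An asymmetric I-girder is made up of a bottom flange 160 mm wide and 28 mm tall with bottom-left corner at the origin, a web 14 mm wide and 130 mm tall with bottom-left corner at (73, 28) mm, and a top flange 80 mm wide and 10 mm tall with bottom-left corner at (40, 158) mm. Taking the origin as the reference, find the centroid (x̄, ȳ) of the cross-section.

x̄ = 80.00 mm, ȳ = 51.04 mm

Part | A | x̄ᵢ | ȳᵢ | A·x̄ᵢ | A·ȳᵢ
bottom flange | 4480.00 | 80.00 | 14.00 | 358400.00 | 62720.00
web | 1820.00 | 80.00 | 93.00 | 145600.00 | 169260.00
top flange | 800.00 | 80.00 | 163.00 | 64000.00 | 130400.00
Σ | 7100.00 |  |  | 568000.00 | 362380.00
x̄ = 568000.00 / 7100.00 = 80.00 mm
ȳ = 362380.00 / 7100.00 = 51.04 mm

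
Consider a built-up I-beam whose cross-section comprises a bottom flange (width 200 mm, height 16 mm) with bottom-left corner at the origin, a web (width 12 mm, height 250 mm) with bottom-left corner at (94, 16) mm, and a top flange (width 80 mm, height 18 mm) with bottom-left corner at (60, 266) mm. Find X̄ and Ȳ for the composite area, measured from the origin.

X̄ = 100.00 mm, Ȳ = 110.55 mm

bottom flange: A = 200 × 16 = 3200.00, centroid at (100.00, 8.00).
web: A = 12 × 250 = 3000.00, centroid at (100.00, 141.00).
top flange: A = 80 × 18 = 1440.00, centroid at (100.00, 275.00).
ΣA = 7640.00 mm²
ΣAX̄ = (3200.00)(100.00) + (3000.00)(100.00) + (1440.00)(100.00) = 764000.00 mm³
ΣAȲ = (3200.00)(8.00) + (3000.00)(141.00) + (1440.00)(275.00) = 844600.00 mm³
X̄ = 764000.00 / 7640.00 = 100.00 mm
Ȳ = 844600.00 / 7640.00 = 110.55 mm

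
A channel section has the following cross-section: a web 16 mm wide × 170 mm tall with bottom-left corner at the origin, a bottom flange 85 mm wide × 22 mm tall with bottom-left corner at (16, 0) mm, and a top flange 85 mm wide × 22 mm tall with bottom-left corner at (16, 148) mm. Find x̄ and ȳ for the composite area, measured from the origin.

web: A = 16 × 170 = 2720.00, centroid at (8.00, 85.00).
bottom flange: A = 85 × 22 = 1870.00, centroid at (58.50, 11.00).
top flange: A = 85 × 22 = 1870.00, centroid at (58.50, 159.00).
ΣA = 6460.00 mm², ΣAx̄ = 240550.00 mm³, ΣAȳ = 549100.00 mm³.
x̄ = 240550.00/6460.00 = 37.24 mm; ȳ = 549100.00/6460.00 = 85.00 mm.

x̄ = 37.24 mm, ȳ = 85.00 mm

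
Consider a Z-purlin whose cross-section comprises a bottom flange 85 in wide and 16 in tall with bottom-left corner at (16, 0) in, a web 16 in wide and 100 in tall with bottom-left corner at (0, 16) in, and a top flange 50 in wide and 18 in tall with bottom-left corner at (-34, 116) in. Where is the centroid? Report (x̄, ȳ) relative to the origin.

x̄ = 21.83 in, ȳ = 59.32 in

bottom flange: A = 85 × 16 = 1360.00, centroid at (58.50, 8.00).
web: A = 16 × 100 = 1600.00, centroid at (8.00, 66.00).
top flange: A = 50 × 18 = 900.00, centroid at (-9.00, 125.00).
ΣA = 3860.00 in², ΣAx̄ = 84260.00 in³, ΣAȳ = 228980.00 in³.
x̄ = 84260.00/3860.00 = 21.83 in; ȳ = 228980.00/3860.00 = 59.32 in.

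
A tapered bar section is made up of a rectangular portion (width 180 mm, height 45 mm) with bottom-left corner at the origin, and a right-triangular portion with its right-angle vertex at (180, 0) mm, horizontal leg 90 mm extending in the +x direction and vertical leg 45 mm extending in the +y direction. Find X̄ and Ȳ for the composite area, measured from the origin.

rectangular portion: A = 180 × 45 = 8100.00, centroid at (90.00, 22.50).
triangular portion: A = ½·90·45 = 2025.00, centroid at (210.00, 15.00).
ΣA = 10125.00 mm²
ΣAX̄ = (8100.00)(90.00) + (2025.00)(210.00) = 1154250.00 mm³
ΣAȲ = (8100.00)(22.50) + (2025.00)(15.00) = 212625.00 mm³
X̄ = 1154250.00 / 10125.00 = 114.00 mm
Ȳ = 212625.00 / 10125.00 = 21.00 mm

X̄ = 114.00 mm, Ȳ = 21.00 mm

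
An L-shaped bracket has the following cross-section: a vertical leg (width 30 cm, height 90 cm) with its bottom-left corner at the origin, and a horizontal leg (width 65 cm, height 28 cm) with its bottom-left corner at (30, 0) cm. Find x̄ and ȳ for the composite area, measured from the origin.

x̄ = 34.13 cm, ȳ = 32.52 cm

Part | A | x̄ᵢ | ȳᵢ | A·x̄ᵢ | A·ȳᵢ
vertical leg | 2700.00 | 15.00 | 45.00 | 40500.00 | 121500.00
horizontal leg | 1820.00 | 62.50 | 14.00 | 113750.00 | 25480.00
Σ | 4520.00 |  |  | 154250.00 | 146980.00
x̄ = 154250.00 / 4520.00 = 34.13 cm
ȳ = 146980.00 / 4520.00 = 32.52 cm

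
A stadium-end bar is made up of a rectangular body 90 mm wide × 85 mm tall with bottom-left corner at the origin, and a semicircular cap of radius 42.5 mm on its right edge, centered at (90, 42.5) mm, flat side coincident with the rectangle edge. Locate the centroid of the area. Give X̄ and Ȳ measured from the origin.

X̄ = 62.05 mm, Ȳ = 42.50 mm

Part | A | x̄ᵢ | ȳᵢ | A·x̄ᵢ | A·ȳᵢ
rectangular body | 7650.00 | 45.00 | 42.50 | 344250.00 | 325125.00
semicircular end | 2837.25 | 108.04 | 42.50 | 306529.66 | 120583.16
Σ | 10487.25 |  |  | 650779.66 | 445708.16
X̄ = 650779.66 / 10487.25 = 62.05 mm
Ȳ = 445708.16 / 10487.25 = 42.50 mm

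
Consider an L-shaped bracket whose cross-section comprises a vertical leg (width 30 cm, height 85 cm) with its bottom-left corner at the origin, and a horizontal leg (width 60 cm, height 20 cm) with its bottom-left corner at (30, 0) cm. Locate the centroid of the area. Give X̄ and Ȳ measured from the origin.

X̄ = 29.40 cm, Ȳ = 32.10 cm

vertical leg: A = 30 × 85 = 2550.00, centroid at (15.00, 42.50).
horizontal leg: A = 60 × 20 = 1200.00, centroid at (60.00, 10.00).
ΣA = 3750.00 cm²
ΣAX̄ = (2550.00)(15.00) + (1200.00)(60.00) = 110250.00 cm³
ΣAȲ = (2550.00)(42.50) + (1200.00)(10.00) = 120375.00 cm³
X̄ = 110250.00 / 3750.00 = 29.40 cm
Ȳ = 120375.00 / 3750.00 = 32.10 cm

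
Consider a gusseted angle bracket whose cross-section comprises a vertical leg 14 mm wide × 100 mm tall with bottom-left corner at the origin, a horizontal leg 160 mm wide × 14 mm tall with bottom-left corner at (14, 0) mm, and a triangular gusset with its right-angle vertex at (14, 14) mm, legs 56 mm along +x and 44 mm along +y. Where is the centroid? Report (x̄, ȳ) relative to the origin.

x̄ = 53.49 mm, ȳ = 24.84 mm

Part | A | x̄ᵢ | ȳᵢ | A·x̄ᵢ | A·ȳᵢ
vertical leg | 1400.00 | 7.00 | 50.00 | 9800.00 | 70000.00
horizontal leg | 2240.00 | 94.00 | 7.00 | 210560.00 | 15680.00
gusset | 1232.00 | 32.67 | 28.67 | 40245.33 | 35317.33
Σ | 4872.00 |  |  | 260605.33 | 120997.33
x̄ = 260605.33 / 4872.00 = 53.49 mm
ȳ = 120997.33 / 4872.00 = 24.84 mm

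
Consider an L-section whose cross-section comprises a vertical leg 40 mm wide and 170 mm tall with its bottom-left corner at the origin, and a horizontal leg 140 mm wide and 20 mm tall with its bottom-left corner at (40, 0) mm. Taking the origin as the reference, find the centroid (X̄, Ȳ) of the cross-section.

X̄ = 46.25 mm, Ȳ = 63.12 mm

Part | A | x̄ᵢ | ȳᵢ | A·x̄ᵢ | A·ȳᵢ
vertical leg | 6800.00 | 20.00 | 85.00 | 136000.00 | 578000.00
horizontal leg | 2800.00 | 110.00 | 10.00 | 308000.00 | 28000.00
Σ | 9600.00 |  |  | 444000.00 | 606000.00
X̄ = 444000.00 / 9600.00 = 46.25 mm
Ȳ = 606000.00 / 9600.00 = 63.12 mm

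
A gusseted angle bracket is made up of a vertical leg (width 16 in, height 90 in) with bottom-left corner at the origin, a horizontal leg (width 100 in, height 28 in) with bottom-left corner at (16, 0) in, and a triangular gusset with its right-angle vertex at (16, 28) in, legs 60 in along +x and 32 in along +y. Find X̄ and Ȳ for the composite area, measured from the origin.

X̄ = 44.40 in, Ȳ = 27.14 in

Part | A | x̄ᵢ | ȳᵢ | A·x̄ᵢ | A·ȳᵢ
vertical leg | 1440.00 | 8.00 | 45.00 | 11520.00 | 64800.00
horizontal leg | 2800.00 | 66.00 | 14.00 | 184800.00 | 39200.00
gusset | 960.00 | 36.00 | 38.67 | 34560.00 | 37120.00
Σ | 5200.00 |  |  | 230880.00 | 141120.00
X̄ = 230880.00 / 5200.00 = 44.40 in
Ȳ = 141120.00 / 5200.00 = 27.14 in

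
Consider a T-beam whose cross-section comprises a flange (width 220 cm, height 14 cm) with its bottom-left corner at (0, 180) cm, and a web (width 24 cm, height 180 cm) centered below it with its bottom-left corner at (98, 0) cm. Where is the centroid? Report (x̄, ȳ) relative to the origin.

x̄ = 110.00 cm, ȳ = 130.37 cm

web: A = 24 × 180 = 4320.00, centroid at (110.00, 90.00).
flange: A = 220 × 14 = 3080.00, centroid at (110.00, 187.00).
ΣA = 7400.00 cm²
ΣAx̄ = (4320.00)(110.00) + (3080.00)(110.00) = 814000.00 cm³
ΣAȳ = (4320.00)(90.00) + (3080.00)(187.00) = 964760.00 cm³
x̄ = 814000.00 / 7400.00 = 110.00 cm
ȳ = 964760.00 / 7400.00 = 130.37 cm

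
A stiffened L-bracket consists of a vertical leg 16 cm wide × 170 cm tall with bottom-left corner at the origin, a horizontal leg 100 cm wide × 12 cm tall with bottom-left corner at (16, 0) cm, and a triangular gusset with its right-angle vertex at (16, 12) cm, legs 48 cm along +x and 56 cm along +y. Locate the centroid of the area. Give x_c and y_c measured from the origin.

x_c = 27.35 cm, y_c = 53.12 cm

vertical leg: A = 16 × 170 = 2720.00, centroid at (8.00, 85.00).
horizontal leg: A = 100 × 12 = 1200.00, centroid at (66.00, 6.00).
gusset: A = ½·48·56 = 1344.00, centroid at (32.00, 30.67).
ΣA = 5264.00 cm², ΣAx_c = 143968.00 cm³, ΣAy_c = 279616.00 cm³.
x_c = 143968.00/5264.00 = 27.35 cm; y_c = 279616.00/5264.00 = 53.12 cm.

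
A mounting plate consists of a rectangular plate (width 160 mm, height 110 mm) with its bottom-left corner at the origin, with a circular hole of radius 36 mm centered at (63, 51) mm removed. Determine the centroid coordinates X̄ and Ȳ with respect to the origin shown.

X̄ = 85.12 mm, Ȳ = 56.20 mm

Part | A | x̄ᵢ | ȳᵢ | A·x̄ᵢ | A·ȳᵢ
plate | 17600.00 | 80.00 | 55.00 | 1408000.00 | 968000.00
hole | -4071.50 | 63.00 | 51.00 | -256504.76 | -207646.71
Σ | 13528.50 |  |  | 1151495.24 | 760353.29
X̄ = 1151495.24 / 13528.50 = 85.12 mm
Ȳ = 760353.29 / 13528.50 = 56.20 mm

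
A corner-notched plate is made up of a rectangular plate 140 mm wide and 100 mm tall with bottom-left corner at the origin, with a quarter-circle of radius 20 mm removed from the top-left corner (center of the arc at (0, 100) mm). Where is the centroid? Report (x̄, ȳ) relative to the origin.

Part | A | x̄ᵢ | ȳᵢ | A·x̄ᵢ | A·ȳᵢ
plate | 14000.00 | 70.00 | 50.00 | 980000.00 | 700000.00
removed quarter-circle | -314.16 | 8.49 | 91.51 | -2666.67 | -28749.26
Σ | 13685.84 |  |  | 977333.33 | 671250.74
x̄ = 977333.33 / 13685.84 = 71.41 mm
ȳ = 671250.74 / 13685.84 = 49.05 mm

x̄ = 71.41 mm, ȳ = 49.05 mm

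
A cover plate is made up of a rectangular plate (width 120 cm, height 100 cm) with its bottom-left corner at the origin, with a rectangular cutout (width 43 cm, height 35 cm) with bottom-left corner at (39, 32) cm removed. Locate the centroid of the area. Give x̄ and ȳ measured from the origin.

x̄ = 59.93 cm, ȳ = 50.07 cm

plate: A = 120 × 100 = 12000.00, centroid at (60.00, 50.00).
hole: A = −(43 × 35) = -1505.00, centroid at (60.50, 49.50).
ΣA = 10495.00 cm²
ΣAx̄ = (12000.00)(60.00) + (-1505.00)(60.50) = 628947.50 cm³
ΣAȳ = (12000.00)(50.00) + (-1505.00)(49.50) = 525502.50 cm³
x̄ = 628947.50 / 10495.00 = 59.93 cm
ȳ = 525502.50 / 10495.00 = 50.07 cm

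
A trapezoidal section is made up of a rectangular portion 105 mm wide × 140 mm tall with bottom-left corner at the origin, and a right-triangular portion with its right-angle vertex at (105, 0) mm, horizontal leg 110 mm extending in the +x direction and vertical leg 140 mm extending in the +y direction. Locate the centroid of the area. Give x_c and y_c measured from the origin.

x_c = 83.15 mm, y_c = 61.98 mm

rectangular portion: A = 105 × 140 = 14700.00, centroid at (52.50, 70.00).
triangular portion: A = ½·110·140 = 7700.00, centroid at (141.67, 46.67).
ΣA = 22400.00 mm²
ΣAx_c = (14700.00)(52.50) + (7700.00)(141.67) = 1862583.33 mm³
ΣAy_c = (14700.00)(70.00) + (7700.00)(46.67) = 1388333.33 mm³
x_c = 1862583.33 / 22400.00 = 83.15 mm
y_c = 1388333.33 / 22400.00 = 61.98 mm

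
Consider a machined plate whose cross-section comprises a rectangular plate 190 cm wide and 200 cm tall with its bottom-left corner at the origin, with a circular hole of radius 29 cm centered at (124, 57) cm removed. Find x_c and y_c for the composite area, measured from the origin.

x_c = 92.83 cm, y_c = 103.21 cm

plate: A = 190 × 200 = 38000.00, centroid at (95.00, 100.00).
hole: A = −π·29² = -2642.08, centroid at (124.00, 57.00).
ΣA = 35357.92 cm², ΣAx_c = 3282382.15 cm³, ΣAy_c = 3649401.47 cm³.
x_c = 3282382.15/35357.92 = 92.83 cm; y_c = 3649401.47/35357.92 = 103.21 cm.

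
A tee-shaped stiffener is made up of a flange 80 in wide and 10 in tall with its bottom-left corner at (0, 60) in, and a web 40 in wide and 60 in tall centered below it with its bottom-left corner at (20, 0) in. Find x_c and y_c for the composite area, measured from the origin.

x_c = 40.00 in, y_c = 38.75 in

web: A = 40 × 60 = 2400.00, centroid at (40.00, 30.00).
flange: A = 80 × 10 = 800.00, centroid at (40.00, 65.00).
ΣA = 3200.00 in²
ΣAx_c = (2400.00)(40.00) + (800.00)(40.00) = 128000.00 in³
ΣAy_c = (2400.00)(30.00) + (800.00)(65.00) = 124000.00 in³
x_c = 128000.00 / 3200.00 = 40.00 in
y_c = 124000.00 / 3200.00 = 38.75 in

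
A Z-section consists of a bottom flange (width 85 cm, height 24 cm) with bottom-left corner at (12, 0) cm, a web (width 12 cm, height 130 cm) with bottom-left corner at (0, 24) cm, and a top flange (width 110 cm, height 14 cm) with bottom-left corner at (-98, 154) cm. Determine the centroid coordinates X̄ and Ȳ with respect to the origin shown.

Part | A | x̄ᵢ | ȳᵢ | A·x̄ᵢ | A·ȳᵢ
bottom flange | 2040.00 | 54.50 | 12.00 | 111180.00 | 24480.00
web | 1560.00 | 6.00 | 89.00 | 9360.00 | 138840.00
top flange | 1540.00 | -43.00 | 161.00 | -66220.00 | 247940.00
Σ | 5140.00 |  |  | 54320.00 | 411260.00
X̄ = 54320.00 / 5140.00 = 10.57 cm
Ȳ = 411260.00 / 5140.00 = 80.01 cm

X̄ = 10.57 cm, Ȳ = 80.01 cm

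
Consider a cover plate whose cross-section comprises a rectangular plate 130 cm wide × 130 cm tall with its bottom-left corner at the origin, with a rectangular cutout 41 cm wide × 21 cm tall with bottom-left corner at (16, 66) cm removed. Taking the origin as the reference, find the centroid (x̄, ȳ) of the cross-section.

x̄ = 66.53 cm, ȳ = 64.38 cm

plate: A = 130 × 130 = 16900.00, centroid at (65.00, 65.00).
hole: A = −(41 × 21) = -861.00, centroid at (36.50, 76.50).
ΣA = 16039.00 cm², ΣAx̄ = 1067073.50 cm³, ΣAȳ = 1032633.50 cm³.
x̄ = 1067073.50/16039.00 = 66.53 cm; ȳ = 1032633.50/16039.00 = 64.38 cm.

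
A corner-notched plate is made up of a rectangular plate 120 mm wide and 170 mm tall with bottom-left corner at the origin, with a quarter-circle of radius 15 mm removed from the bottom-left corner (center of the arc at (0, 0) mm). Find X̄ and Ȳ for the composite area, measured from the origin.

Part | A | x̄ᵢ | ȳᵢ | A·x̄ᵢ | A·ȳᵢ
plate | 20400.00 | 60.00 | 85.00 | 1224000.00 | 1734000.00
removed quarter-circle | -176.71 | 6.37 | 6.37 | -1125.00 | -1125.00
Σ | 20223.29 |  |  | 1222875.00 | 1732875.00
X̄ = 1222875.00 / 20223.29 = 60.47 mm
Ȳ = 1732875.00 / 20223.29 = 85.69 mm

X̄ = 60.47 mm, Ȳ = 85.69 mm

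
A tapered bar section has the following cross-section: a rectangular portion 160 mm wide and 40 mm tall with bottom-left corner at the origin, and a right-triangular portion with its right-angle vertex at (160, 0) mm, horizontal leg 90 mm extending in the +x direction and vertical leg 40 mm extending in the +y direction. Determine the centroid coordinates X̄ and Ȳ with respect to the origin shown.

X̄ = 104.15 mm, Ȳ = 18.54 mm

rectangular portion: A = 160 × 40 = 6400.00, centroid at (80.00, 20.00).
triangular portion: A = ½·90·40 = 1800.00, centroid at (190.00, 13.33).
ΣA = 8200.00 mm²
ΣAX̄ = (6400.00)(80.00) + (1800.00)(190.00) = 854000.00 mm³
ΣAȲ = (6400.00)(20.00) + (1800.00)(13.33) = 152000.00 mm³
X̄ = 854000.00 / 8200.00 = 104.15 mm
Ȳ = 152000.00 / 8200.00 = 18.54 mm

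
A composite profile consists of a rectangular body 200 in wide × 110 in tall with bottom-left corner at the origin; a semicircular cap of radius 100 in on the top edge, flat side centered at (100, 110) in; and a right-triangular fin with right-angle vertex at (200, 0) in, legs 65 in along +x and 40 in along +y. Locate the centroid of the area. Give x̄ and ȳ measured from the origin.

rectangular body: A = 200 × 110 = 22000.00, centroid at (100.00, 55.00).
semicircular top: A = ½π·100² = 15707.96, centroid at (100.00, 152.44).
triangular fin: A = ½·65·40 = 1300.00, centroid at (221.67, 13.33).
ΣA = 39007.96 in², ΣAx̄ = 4058962.99 in³, ΣAȳ = 3621875.96 in³.
x̄ = 4058962.99/39007.96 = 104.05 in; ȳ = 3621875.96/39007.96 = 92.85 in.

x̄ = 104.05 in, ȳ = 92.85 in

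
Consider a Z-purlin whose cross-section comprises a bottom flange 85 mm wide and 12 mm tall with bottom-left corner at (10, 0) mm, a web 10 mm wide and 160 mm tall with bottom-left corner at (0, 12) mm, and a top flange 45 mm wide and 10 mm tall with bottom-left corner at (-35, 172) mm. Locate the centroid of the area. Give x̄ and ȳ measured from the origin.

x̄ = 18.22 mm, ȳ = 75.89 mm

bottom flange: A = 85 × 12 = 1020.00, centroid at (52.50, 6.00).
web: A = 10 × 160 = 1600.00, centroid at (5.00, 92.00).
top flange: A = 45 × 10 = 450.00, centroid at (-12.50, 177.00).
ΣA = 3070.00 mm²
ΣAx̄ = (1020.00)(52.50) + (1600.00)(5.00) + (450.00)(-12.50) = 55925.00 mm³
ΣAȳ = (1020.00)(6.00) + (1600.00)(92.00) + (450.00)(177.00) = 232970.00 mm³
x̄ = 55925.00 / 3070.00 = 18.22 mm
ȳ = 232970.00 / 3070.00 = 75.89 mm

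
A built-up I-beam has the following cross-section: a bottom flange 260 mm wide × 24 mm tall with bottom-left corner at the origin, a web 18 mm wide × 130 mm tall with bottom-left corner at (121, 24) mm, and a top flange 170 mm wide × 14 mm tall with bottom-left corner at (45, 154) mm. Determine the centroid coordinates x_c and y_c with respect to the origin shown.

bottom flange: A = 260 × 24 = 6240.00, centroid at (130.00, 12.00).
web: A = 18 × 130 = 2340.00, centroid at (130.00, 89.00).
top flange: A = 170 × 14 = 2380.00, centroid at (130.00, 161.00).
ΣA = 10960.00 mm²
ΣAx_c = (6240.00)(130.00) + (2340.00)(130.00) + (2380.00)(130.00) = 1424800.00 mm³
ΣAy_c = (6240.00)(12.00) + (2340.00)(89.00) + (2380.00)(161.00) = 666320.00 mm³
x_c = 1424800.00 / 10960.00 = 130.00 mm
y_c = 666320.00 / 10960.00 = 60.80 mm

x_c = 130.00 mm, y_c = 60.80 mm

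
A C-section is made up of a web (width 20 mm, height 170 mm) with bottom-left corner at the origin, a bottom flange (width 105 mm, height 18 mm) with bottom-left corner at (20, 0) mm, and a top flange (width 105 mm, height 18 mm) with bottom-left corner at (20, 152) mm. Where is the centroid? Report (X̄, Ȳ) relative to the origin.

X̄ = 42.90 mm, Ȳ = 85.00 mm

Part | A | x̄ᵢ | ȳᵢ | A·x̄ᵢ | A·ȳᵢ
web | 3400.00 | 10.00 | 85.00 | 34000.00 | 289000.00
bottom flange | 1890.00 | 72.50 | 9.00 | 137025.00 | 17010.00
top flange | 1890.00 | 72.50 | 161.00 | 137025.00 | 304290.00
Σ | 7180.00 |  |  | 308050.00 | 610300.00
X̄ = 308050.00 / 7180.00 = 42.90 mm
Ȳ = 610300.00 / 7180.00 = 85.00 mm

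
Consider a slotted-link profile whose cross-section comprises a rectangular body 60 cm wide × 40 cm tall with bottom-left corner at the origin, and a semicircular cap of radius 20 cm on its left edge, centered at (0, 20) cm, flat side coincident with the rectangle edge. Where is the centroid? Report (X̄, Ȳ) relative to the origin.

rectangular body: A = 60 × 40 = 2400.00, centroid at (30.00, 20.00).
semicircular end: A = ½π·20² = 628.32, centroid at (-8.49, 20.00).
ΣA = 3028.32 cm²
ΣAX̄ = (2400.00)(30.00) + (628.32)(-8.49) = 66666.67 cm³
ΣAȲ = (2400.00)(20.00) + (628.32)(20.00) = 60566.37 cm³
X̄ = 66666.67 / 3028.32 = 22.01 cm
Ȳ = 60566.37 / 3028.32 = 20.00 cm

X̄ = 22.01 cm, Ȳ = 20.00 cm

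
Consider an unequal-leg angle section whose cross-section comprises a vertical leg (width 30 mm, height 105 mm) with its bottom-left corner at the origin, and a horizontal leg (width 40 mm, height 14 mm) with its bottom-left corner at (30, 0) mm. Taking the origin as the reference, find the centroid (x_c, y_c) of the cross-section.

Part | A | x̄ᵢ | ȳᵢ | A·x̄ᵢ | A·ȳᵢ
vertical leg | 3150.00 | 15.00 | 52.50 | 47250.00 | 165375.00
horizontal leg | 560.00 | 50.00 | 7.00 | 28000.00 | 3920.00
Σ | 3710.00 |  |  | 75250.00 | 169295.00
x_c = 75250.00 / 3710.00 = 20.28 mm
y_c = 169295.00 / 3710.00 = 45.63 mm

x_c = 20.28 mm, y_c = 45.63 mm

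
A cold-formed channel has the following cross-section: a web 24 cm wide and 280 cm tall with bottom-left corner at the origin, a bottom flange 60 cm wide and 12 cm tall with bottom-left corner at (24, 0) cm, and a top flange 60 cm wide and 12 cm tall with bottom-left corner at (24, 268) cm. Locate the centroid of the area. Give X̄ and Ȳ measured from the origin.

X̄ = 19.41 cm, Ȳ = 140.00 cm

web: A = 24 × 280 = 6720.00, centroid at (12.00, 140.00).
bottom flange: A = 60 × 12 = 720.00, centroid at (54.00, 6.00).
top flange: A = 60 × 12 = 720.00, centroid at (54.00, 274.00).
ΣA = 8160.00 cm²
ΣAX̄ = (6720.00)(12.00) + (720.00)(54.00) + (720.00)(54.00) = 158400.00 cm³
ΣAȲ = (6720.00)(140.00) + (720.00)(6.00) + (720.00)(274.00) = 1142400.00 cm³
X̄ = 158400.00 / 8160.00 = 19.41 cm
Ȳ = 1142400.00 / 8160.00 = 140.00 cm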